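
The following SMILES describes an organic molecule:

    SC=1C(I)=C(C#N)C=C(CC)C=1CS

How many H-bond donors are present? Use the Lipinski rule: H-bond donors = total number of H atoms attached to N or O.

Donors: find every N or O and count the H atoms it carries.
  atom 7 (N): bond orders sum to 3 → 0 H
Lipinski HBD = 0.

0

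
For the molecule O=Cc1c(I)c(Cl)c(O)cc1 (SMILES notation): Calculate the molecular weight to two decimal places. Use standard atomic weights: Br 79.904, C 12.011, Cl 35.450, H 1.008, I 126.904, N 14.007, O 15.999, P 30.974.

282.46 g/mol

First, the molecular formula is C7H4ClIO2 (counting implicit H from valence).
  C: 7 × 12.011 = 84.077
  Cl: 1 × 35.450 = 35.450
  H: 4 × 1.008 = 4.032
  I: 1 × 126.904 = 126.904
  O: 2 × 15.999 = 31.998
Sum: 7×12.011 + 1×35.450 + 4×1.008 + 1×126.904 + 2×15.999 = 282.461 → 282.46 g/mol.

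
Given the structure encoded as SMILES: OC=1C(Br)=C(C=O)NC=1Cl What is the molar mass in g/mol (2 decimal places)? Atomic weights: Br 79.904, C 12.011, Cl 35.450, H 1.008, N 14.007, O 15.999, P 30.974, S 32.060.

224.44 g/mol

First, the molecular formula is C5H3BrClNO2 (counting implicit H from valence).
  Br: 1 × 79.904 = 79.904
  C: 5 × 12.011 = 60.055
  Cl: 1 × 35.450 = 35.450
  H: 3 × 1.008 = 3.024
  N: 1 × 14.007 = 14.007
  O: 2 × 15.999 = 31.998
Sum: 1×79.904 + 5×12.011 + 1×35.450 + 3×1.008 + 1×14.007 + 2×15.999 = 224.438 → 224.44 g/mol.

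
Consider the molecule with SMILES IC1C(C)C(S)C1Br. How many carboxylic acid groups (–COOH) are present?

0

Scan the SMILES for the carboxylic acid motif — none present.
Groups that are present: 1 thiol.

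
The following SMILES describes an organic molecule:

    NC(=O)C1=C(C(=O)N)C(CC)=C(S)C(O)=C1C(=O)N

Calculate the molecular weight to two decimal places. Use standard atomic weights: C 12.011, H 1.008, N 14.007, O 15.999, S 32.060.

First, the molecular formula is C11H13N3O4S (counting implicit H from valence).
  C: 11 × 12.011 = 132.121
  H: 13 × 1.008 = 13.104
  N: 3 × 14.007 = 42.021
  O: 4 × 15.999 = 63.996
  S: 1 × 32.060 = 32.060
Sum: 11×12.011 + 13×1.008 + 3×14.007 + 4×15.999 + 1×32.060 = 283.302 → 283.30 g/mol.

283.30 g/mol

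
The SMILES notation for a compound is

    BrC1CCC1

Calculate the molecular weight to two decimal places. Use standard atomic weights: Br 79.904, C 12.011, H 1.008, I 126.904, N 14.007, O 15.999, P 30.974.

First, the molecular formula is C4H7Br (counting implicit H from valence).
  Br: 1 × 79.904 = 79.904
  C: 4 × 12.011 = 48.044
  H: 7 × 1.008 = 7.056
Sum: 1×79.904 + 4×12.011 + 7×1.008 = 135.004 → 135.00 g/mol.

135.00 g/mol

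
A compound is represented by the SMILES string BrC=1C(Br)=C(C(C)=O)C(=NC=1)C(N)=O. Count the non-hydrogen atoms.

Every atom symbol written in the SMILES (organic subset) is one heavy atom; implicit H are not written.
Heavy atoms by element → Br:2, C:8, N:2, O:2.
Total: 14.

14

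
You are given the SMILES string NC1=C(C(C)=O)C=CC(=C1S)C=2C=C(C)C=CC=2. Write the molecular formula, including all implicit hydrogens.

Walk through each heavy atom and fill implicit hydrogens from standard valence (C 4, N 3, O 2, S 2, halogen 1):
  atom 1: N, bond orders sum to 1 (valence 3) → 2 H
  atom 2: C, bond orders sum to 4 (valence 4) → 0 H
  atom 3: C, bond orders sum to 4 (valence 4) → 0 H
  atom 4: C, bond orders sum to 4 (valence 4) → 0 H
  atom 5: C, bond orders sum to 1 (valence 4) → 3 H
  atom 6: O, bond orders sum to 2 (valence 2) → 0 H
  atom 7: C, bond orders sum to 3 (valence 4) → 1 H
  atom 8: C, bond orders sum to 3 (valence 4) → 1 H
  atom 9: C, bond orders sum to 4 (valence 4) → 0 H
  atom 10: C, bond orders sum to 4 (valence 4) → 0 H
  atom 11: S, bond orders sum to 1 (valence 2) → 1 H
  atom 12: C, bond orders sum to 4 (valence 4) → 0 H
  atom 13: C, bond orders sum to 3 (valence 4) → 1 H
  atom 14: C, bond orders sum to 4 (valence 4) → 0 H
  atom 15: C, bond orders sum to 1 (valence 4) → 3 H
  atom 16: C, bond orders sum to 3 (valence 4) → 1 H
  atom 17: C, bond orders sum to 3 (valence 4) → 1 H
  atom 18: C, bond orders sum to 3 (valence 4) → 1 H
Totals → C:15, H:15, N:1, O:1, S:1.

C15H15NOS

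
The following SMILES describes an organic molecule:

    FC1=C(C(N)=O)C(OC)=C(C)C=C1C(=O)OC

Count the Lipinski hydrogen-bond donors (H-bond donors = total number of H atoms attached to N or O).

2

Donors: find every N or O and count the H atoms it carries.
  atom 5 (N): bond orders sum to 1 → 2 H
  atom 6 (O): bond orders sum to 2 → 0 H
  atom 8 (O): bond orders sum to 2 → 0 H
  atom 15 (O): bond orders sum to 2 → 0 H
  atom 16 (O): bond orders sum to 2 → 0 H
Lipinski HBD = 2.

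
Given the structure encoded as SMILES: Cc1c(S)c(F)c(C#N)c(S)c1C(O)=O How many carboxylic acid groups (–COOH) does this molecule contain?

1

The carboxylic acid motif appears at heavy-atom position 13 in the SMILES.
Other groups present: 1 nitrile, 2 thiol.
Carboxylic acid count: 1.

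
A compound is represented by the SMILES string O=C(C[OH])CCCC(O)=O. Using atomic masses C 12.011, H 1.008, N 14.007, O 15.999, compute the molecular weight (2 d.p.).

146.14 g/mol

First, the molecular formula is C6H10O4 (counting implicit H from valence).
  C: 6 × 12.011 = 72.066
  H: 10 × 1.008 = 10.080
  O: 4 × 15.999 = 63.996
Sum: 6×12.011 + 10×1.008 + 4×15.999 = 146.142 → 146.14 g/mol.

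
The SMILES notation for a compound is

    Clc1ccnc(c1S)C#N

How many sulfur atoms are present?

Scan the SMILES for S atoms (remember two-letter symbols like Cl and Br are single atoms).
Sulfur count: 1.

1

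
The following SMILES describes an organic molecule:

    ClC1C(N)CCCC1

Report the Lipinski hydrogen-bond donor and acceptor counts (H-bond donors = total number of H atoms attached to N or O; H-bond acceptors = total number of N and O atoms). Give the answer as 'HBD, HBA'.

2, 1

Donors: find every N or O and count the H atoms it carries.
  atom 4 (N): bond orders sum to 1 → 2 H
Lipinski HBD = 2.
Acceptors: N atoms = 1, O atoms = 0 → HBA = 1.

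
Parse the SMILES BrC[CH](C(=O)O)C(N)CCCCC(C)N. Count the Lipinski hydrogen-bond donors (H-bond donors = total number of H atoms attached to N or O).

Donors: find every N or O and count the H atoms it carries.
  atom 5 (O): bond orders sum to 2 → 0 H
  atom 6 (O): bond orders sum to 1 → 1 H
  atom 8 (N): bond orders sum to 1 → 2 H
  atom 15 (N): bond orders sum to 1 → 2 H
Lipinski HBD = 5.

5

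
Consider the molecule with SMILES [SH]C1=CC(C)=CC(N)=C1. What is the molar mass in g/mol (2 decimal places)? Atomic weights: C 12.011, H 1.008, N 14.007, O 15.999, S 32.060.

139.22 g/mol

First, the molecular formula is C7H9NS (counting implicit H from valence).
  C: 7 × 12.011 = 84.077
  H: 9 × 1.008 = 9.072
  N: 1 × 14.007 = 14.007
  S: 1 × 32.060 = 32.060
Sum: 7×12.011 + 9×1.008 + 1×14.007 + 1×32.060 = 139.216 → 139.22 g/mol.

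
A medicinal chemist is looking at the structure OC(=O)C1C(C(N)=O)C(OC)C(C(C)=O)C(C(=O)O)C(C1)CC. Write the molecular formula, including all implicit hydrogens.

C15H23NO7

Walk through each heavy atom and fill implicit hydrogens from standard valence (C 4, N 3, O 2, S 2, halogen 1):
  atom 1: O, bond orders sum to 1 (valence 2) → 1 H
  atom 2: C, bond orders sum to 4 (valence 4) → 0 H
  atom 3: O, bond orders sum to 2 (valence 2) → 0 H
  atom 4: C, bond orders sum to 3 (valence 4) → 1 H
  atom 5: C, bond orders sum to 3 (valence 4) → 1 H
  atom 6: C, bond orders sum to 4 (valence 4) → 0 H
  atom 7: N, bond orders sum to 1 (valence 3) → 2 H
  atom 8: O, bond orders sum to 2 (valence 2) → 0 H
  atom 9: C, bond orders sum to 3 (valence 4) → 1 H
  atom 10: O, bond orders sum to 2 (valence 2) → 0 H
  atom 11: C, bond orders sum to 1 (valence 4) → 3 H
  atom 12: C, bond orders sum to 3 (valence 4) → 1 H
  atom 13: C, bond orders sum to 4 (valence 4) → 0 H
  atom 14: C, bond orders sum to 1 (valence 4) → 3 H
  atom 15: O, bond orders sum to 2 (valence 2) → 0 H
  atom 16: C, bond orders sum to 3 (valence 4) → 1 H
  atom 17: C, bond orders sum to 4 (valence 4) → 0 H
  atom 18: O, bond orders sum to 2 (valence 2) → 0 H
  atom 19: O, bond orders sum to 1 (valence 2) → 1 H
  atom 20: C, bond orders sum to 3 (valence 4) → 1 H
  atom 21: C, bond orders sum to 2 (valence 4) → 2 H
  atom 22: C, bond orders sum to 2 (valence 4) → 2 H
  atom 23: C, bond orders sum to 1 (valence 4) → 3 H
Totals → C:15, H:23, N:1, O:7.
In Hill order: C15H23NO7.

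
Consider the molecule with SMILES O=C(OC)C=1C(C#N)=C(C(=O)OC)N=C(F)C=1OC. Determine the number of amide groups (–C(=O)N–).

0

Scan the SMILES for the amide motif — none present.
Groups that are present: 2 ester, 1 ether, 1 nitrile.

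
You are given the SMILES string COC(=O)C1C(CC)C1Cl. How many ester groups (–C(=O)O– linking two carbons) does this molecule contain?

1

The ester motif appears at heavy-atom position 3 in the SMILES.
Ester count: 1.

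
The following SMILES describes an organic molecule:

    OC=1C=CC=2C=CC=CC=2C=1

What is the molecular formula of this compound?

C10H8O

Walk through each heavy atom and fill implicit hydrogens from standard valence (C 4, N 3, O 2, S 2, halogen 1):
  atom 1: O, bond orders sum to 1 (valence 2) → 1 H
  atom 2: C, bond orders sum to 4 (valence 4) → 0 H
  atom 3: C, bond orders sum to 3 (valence 4) → 1 H
  atom 4: C, bond orders sum to 3 (valence 4) → 1 H
  atom 5: C, bond orders sum to 4 (valence 4) → 0 H
  atom 6: C, bond orders sum to 3 (valence 4) → 1 H
  atom 7: C, bond orders sum to 3 (valence 4) → 1 H
  atom 8: C, bond orders sum to 3 (valence 4) → 1 H
  atom 9: C, bond orders sum to 3 (valence 4) → 1 H
  atom 10: C, bond orders sum to 4 (valence 4) → 0 H
  atom 11: C, bond orders sum to 3 (valence 4) → 1 H
Totals → C:10, H:8, O:1.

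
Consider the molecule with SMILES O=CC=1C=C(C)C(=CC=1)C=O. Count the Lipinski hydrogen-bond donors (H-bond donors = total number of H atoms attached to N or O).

0

Donors: find every N or O and count the H atoms it carries.
  atom 1 (O): bond orders sum to 2 → 0 H
  atom 11 (O): bond orders sum to 2 → 0 H
Lipinski HBD = 0.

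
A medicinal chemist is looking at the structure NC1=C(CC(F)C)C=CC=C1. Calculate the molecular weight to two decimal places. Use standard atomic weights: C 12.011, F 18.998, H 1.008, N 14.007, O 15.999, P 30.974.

153.20 g/mol

First, the molecular formula is C9H12FN (counting implicit H from valence).
  C: 9 × 12.011 = 108.099
  F: 1 × 18.998 = 18.998
  H: 12 × 1.008 = 12.096
  N: 1 × 14.007 = 14.007
Sum: 9×12.011 + 1×18.998 + 12×1.008 + 1×14.007 = 153.200 → 153.20 g/mol.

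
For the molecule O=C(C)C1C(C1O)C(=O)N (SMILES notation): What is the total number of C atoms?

Count every carbon token in the SMILES (each C, including those in ring-closure positions and inside branches).
Carbon count: 6.

6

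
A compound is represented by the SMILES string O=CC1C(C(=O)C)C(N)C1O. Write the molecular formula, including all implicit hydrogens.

C7H11NO3

Walk through each heavy atom and fill implicit hydrogens from standard valence (C 4, N 3, O 2, S 2, halogen 1):
  atom 1: O, bond orders sum to 2 (valence 2) → 0 H
  atom 2: C, bond orders sum to 3 (valence 4) → 1 H
  atom 3: C, bond orders sum to 3 (valence 4) → 1 H
  atom 4: C, bond orders sum to 3 (valence 4) → 1 H
  atom 5: C, bond orders sum to 4 (valence 4) → 0 H
  atom 6: O, bond orders sum to 2 (valence 2) → 0 H
  atom 7: C, bond orders sum to 1 (valence 4) → 3 H
  atom 8: C, bond orders sum to 3 (valence 4) → 1 H
  atom 9: N, bond orders sum to 1 (valence 3) → 2 H
  atom 10: C, bond orders sum to 3 (valence 4) → 1 H
  atom 11: O, bond orders sum to 1 (valence 2) → 1 H
Totals → C:7, H:11, N:1, O:3.
In Hill order: C7H11NO3.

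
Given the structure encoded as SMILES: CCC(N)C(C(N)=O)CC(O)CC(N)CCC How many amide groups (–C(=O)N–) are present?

The amide motif appears at heavy-atom position 6 in the SMILES.
Other groups present: 1 hydroxyl, 2 primary amine.
Amide count: 1.

1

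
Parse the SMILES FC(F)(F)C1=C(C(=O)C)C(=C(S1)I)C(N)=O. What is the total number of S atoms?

1

Scan the SMILES for S atoms (remember two-letter symbols like Cl and Br are single atoms).
Sulfur count: 1.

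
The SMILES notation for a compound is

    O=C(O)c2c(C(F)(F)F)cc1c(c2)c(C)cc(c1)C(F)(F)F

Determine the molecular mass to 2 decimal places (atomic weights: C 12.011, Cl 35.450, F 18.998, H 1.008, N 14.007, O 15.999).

First, the molecular formula is C14H8F6O2 (counting implicit H from valence).
  C: 14 × 12.011 = 168.154
  F: 6 × 18.998 = 113.988
  H: 8 × 1.008 = 8.064
  O: 2 × 15.999 = 31.998
Sum: 14×12.011 + 6×18.998 + 8×1.008 + 2×15.999 = 322.204 → 322.20 g/mol.

322.20 g/mol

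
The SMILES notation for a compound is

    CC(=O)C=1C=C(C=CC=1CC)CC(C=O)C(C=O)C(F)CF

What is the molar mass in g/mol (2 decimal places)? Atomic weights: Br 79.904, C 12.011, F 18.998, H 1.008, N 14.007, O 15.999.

310.34 g/mol

First, the molecular formula is C17H20F2O3 (counting implicit H from valence).
  C: 17 × 12.011 = 204.187
  F: 2 × 18.998 = 37.996
  H: 20 × 1.008 = 20.160
  O: 3 × 15.999 = 47.997
Sum: 17×12.011 + 2×18.998 + 20×1.008 + 3×15.999 = 310.340 → 310.34 g/mol.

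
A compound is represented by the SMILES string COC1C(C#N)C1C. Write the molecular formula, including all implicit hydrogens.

Walk through each heavy atom and fill implicit hydrogens from standard valence (C 4, N 3, O 2, S 2, halogen 1):
  atom 1: C, bond orders sum to 1 (valence 4) → 3 H
  atom 2: O, bond orders sum to 2 (valence 2) → 0 H
  atom 3: C, bond orders sum to 3 (valence 4) → 1 H
  atom 4: C, bond orders sum to 3 (valence 4) → 1 H
  atom 5: C, bond orders sum to 4 (valence 4) → 0 H
  atom 6: N, bond orders sum to 3 (valence 3) → 0 H
  atom 7: C, bond orders sum to 3 (valence 4) → 1 H
  atom 8: C, bond orders sum to 1 (valence 4) → 3 H
Totals → C:6, H:9, N:1, O:1.
In Hill order: C6H9NO.

C6H9NO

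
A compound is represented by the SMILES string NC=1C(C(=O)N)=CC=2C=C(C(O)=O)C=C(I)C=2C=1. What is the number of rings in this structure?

In SMILES, each pair of matching ring-closure digits denotes one ring-closing bond; the number of such bonds equals the number of independent rings.
Ring-closure bonds here: 2.

2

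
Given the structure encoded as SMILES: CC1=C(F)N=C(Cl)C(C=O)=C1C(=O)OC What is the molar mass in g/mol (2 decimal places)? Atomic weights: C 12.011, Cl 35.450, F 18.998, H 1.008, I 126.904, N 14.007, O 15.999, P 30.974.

231.61 g/mol

First, the molecular formula is C9H7ClFNO3 (counting implicit H from valence).
  C: 9 × 12.011 = 108.099
  Cl: 1 × 35.450 = 35.450
  F: 1 × 18.998 = 18.998
  H: 7 × 1.008 = 7.056
  N: 1 × 14.007 = 14.007
  O: 3 × 15.999 = 47.997
Sum: 9×12.011 + 1×35.450 + 1×18.998 + 7×1.008 + 1×14.007 + 3×15.999 = 231.607 → 231.61 g/mol.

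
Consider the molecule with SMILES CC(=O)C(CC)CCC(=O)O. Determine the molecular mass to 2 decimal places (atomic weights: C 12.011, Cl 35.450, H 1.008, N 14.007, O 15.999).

158.20 g/mol

First, the molecular formula is C8H14O3 (counting implicit H from valence).
  C: 8 × 12.011 = 96.088
  H: 14 × 1.008 = 14.112
  O: 3 × 15.999 = 47.997
Sum: 8×12.011 + 14×1.008 + 3×15.999 = 158.197 → 158.20 g/mol.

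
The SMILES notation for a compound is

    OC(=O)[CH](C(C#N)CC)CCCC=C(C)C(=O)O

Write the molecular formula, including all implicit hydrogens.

C13H19NO4

Walk through each heavy atom and fill implicit hydrogens from standard valence (C 4, N 3, O 2, S 2, halogen 1):
  atom 1: O, bond orders sum to 1 (valence 2) → 1 H
  atom 2: C, bond orders sum to 4 (valence 4) → 0 H
  atom 3: O, bond orders sum to 2 (valence 2) → 0 H
  atom 4: C with explicit H count 1
  atom 5: C, bond orders sum to 3 (valence 4) → 1 H
  atom 6: C, bond orders sum to 4 (valence 4) → 0 H
  atom 7: N, bond orders sum to 3 (valence 3) → 0 H
  atom 8: C, bond orders sum to 2 (valence 4) → 2 H
  atom 9: C, bond orders sum to 1 (valence 4) → 3 H
  atom 10: C, bond orders sum to 2 (valence 4) → 2 H
  atom 11: C, bond orders sum to 2 (valence 4) → 2 H
  atom 12: C, bond orders sum to 2 (valence 4) → 2 H
  atom 13: C, bond orders sum to 3 (valence 4) → 1 H
  atom 14: C, bond orders sum to 4 (valence 4) → 0 H
  atom 15: C, bond orders sum to 1 (valence 4) → 3 H
  atom 16: C, bond orders sum to 4 (valence 4) → 0 H
  atom 17: O, bond orders sum to 2 (valence 2) → 0 H
  atom 18: O, bond orders sum to 1 (valence 2) → 1 H
Totals → C:13, H:19, N:1, O:4.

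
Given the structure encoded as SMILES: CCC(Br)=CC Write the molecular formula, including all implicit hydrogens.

C5H9Br

Walk through each heavy atom and fill implicit hydrogens from standard valence (C 4, N 3, O 2, S 2, halogen 1):
  atom 1: C, bond orders sum to 1 (valence 4) → 3 H
  atom 2: C, bond orders sum to 2 (valence 4) → 2 H
  atom 3: C, bond orders sum to 4 (valence 4) → 0 H
  atom 4: Br (halogen, monovalent) → 0 H
  atom 5: C, bond orders sum to 3 (valence 4) → 1 H
  atom 6: C, bond orders sum to 1 (valence 4) → 3 H
Totals → C:5, H:9, Br:1.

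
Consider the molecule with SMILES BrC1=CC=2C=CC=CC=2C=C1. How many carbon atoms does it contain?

10

Count every carbon token in the SMILES (each C, including those in ring-closure positions and inside branches).
Carbon count: 10.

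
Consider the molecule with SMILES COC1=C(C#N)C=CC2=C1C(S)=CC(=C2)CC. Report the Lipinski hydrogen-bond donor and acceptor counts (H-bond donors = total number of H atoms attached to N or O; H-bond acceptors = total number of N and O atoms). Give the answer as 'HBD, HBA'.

Donors: find every N or O and count the H atoms it carries.
  atom 2 (O): bond orders sum to 2 → 0 H
  atom 6 (N): bond orders sum to 3 → 0 H
Lipinski HBD = 0.
Acceptors: N atoms = 1, O atoms = 1 → HBA = 2.

0, 2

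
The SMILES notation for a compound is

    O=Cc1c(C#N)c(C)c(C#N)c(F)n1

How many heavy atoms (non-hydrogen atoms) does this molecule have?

Every atom symbol written in the SMILES (organic subset) is one heavy atom; implicit H are not written.
Heavy atoms by element → C:9, F:1, N:3, O:1.
Total: 14.

14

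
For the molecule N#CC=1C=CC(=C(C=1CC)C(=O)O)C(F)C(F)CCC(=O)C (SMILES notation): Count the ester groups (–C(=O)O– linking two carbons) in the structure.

0

Scan the SMILES for the ester motif — none present.
Groups that are present: 1 carboxylic acid, 1 ketone, 1 nitrile.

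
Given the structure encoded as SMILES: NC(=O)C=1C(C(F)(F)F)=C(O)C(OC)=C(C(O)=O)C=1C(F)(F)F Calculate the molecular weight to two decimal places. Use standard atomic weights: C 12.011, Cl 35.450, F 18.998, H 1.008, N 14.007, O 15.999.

347.17 g/mol

First, the molecular formula is C11H7F6NO5 (counting implicit H from valence).
  C: 11 × 12.011 = 132.121
  F: 6 × 18.998 = 113.988
  H: 7 × 1.008 = 7.056
  N: 1 × 14.007 = 14.007
  O: 5 × 15.999 = 79.995
Sum: 11×12.011 + 6×18.998 + 7×1.008 + 1×14.007 + 5×15.999 = 347.167 → 347.17 g/mol.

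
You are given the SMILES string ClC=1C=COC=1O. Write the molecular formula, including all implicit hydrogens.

C4H3ClO2

Walk through each heavy atom and fill implicit hydrogens from standard valence (C 4, N 3, O 2, S 2, halogen 1):
  atom 1: Cl (halogen, monovalent) → 0 H
  atom 2: C, bond orders sum to 4 (valence 4) → 0 H
  atom 3: C, bond orders sum to 3 (valence 4) → 1 H
  atom 4: C, bond orders sum to 3 (valence 4) → 1 H
  atom 5: O, bond orders sum to 2 (valence 2) → 0 H
  atom 6: C, bond orders sum to 4 (valence 4) → 0 H
  atom 7: O, bond orders sum to 1 (valence 2) → 1 H
Totals → C:4, H:3, Cl:1, O:2.
In Hill order: C4H3ClO2.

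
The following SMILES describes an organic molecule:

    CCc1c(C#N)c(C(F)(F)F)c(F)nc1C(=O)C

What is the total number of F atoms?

4

Scan the SMILES for F atoms (remember two-letter symbols like Cl and Br are single atoms).
Fluorine count: 4.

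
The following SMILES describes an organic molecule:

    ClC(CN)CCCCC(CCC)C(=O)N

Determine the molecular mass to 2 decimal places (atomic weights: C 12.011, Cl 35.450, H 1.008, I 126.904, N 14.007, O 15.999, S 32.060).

234.77 g/mol

First, the molecular formula is C11H23ClN2O (counting implicit H from valence).
  C: 11 × 12.011 = 132.121
  Cl: 1 × 35.450 = 35.450
  H: 23 × 1.008 = 23.184
  N: 2 × 14.007 = 28.014
  O: 1 × 15.999 = 15.999
Sum: 11×12.011 + 1×35.450 + 23×1.008 + 2×14.007 + 1×15.999 = 234.768 → 234.77 g/mol.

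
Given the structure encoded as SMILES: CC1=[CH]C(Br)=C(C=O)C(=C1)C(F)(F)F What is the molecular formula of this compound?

Walk through each heavy atom and fill implicit hydrogens from standard valence (C 4, N 3, O 2, S 2, halogen 1):
  atom 1: C, bond orders sum to 1 (valence 4) → 3 H
  atom 2: C, bond orders sum to 4 (valence 4) → 0 H
  atom 3: C with explicit H count 1
  atom 4: C, bond orders sum to 4 (valence 4) → 0 H
  atom 5: Br (halogen, monovalent) → 0 H
  atom 6: C, bond orders sum to 4 (valence 4) → 0 H
  atom 7: C, bond orders sum to 3 (valence 4) → 1 H
  atom 8: O, bond orders sum to 2 (valence 2) → 0 H
  atom 9: C, bond orders sum to 4 (valence 4) → 0 H
  atom 10: C, bond orders sum to 3 (valence 4) → 1 H
  atom 11: C, bond orders sum to 4 (valence 4) → 0 H
  atom 12: F (halogen, monovalent) → 0 H
  atom 13: F (halogen, monovalent) → 0 H
  atom 14: F (halogen, monovalent) → 0 H
Totals → C:9, H:6, Br:1, F:3, O:1.
In Hill order: C9H6BrF3O.

C9H6BrF3O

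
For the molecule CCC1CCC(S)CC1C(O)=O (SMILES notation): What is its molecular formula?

C9H16O2S

Walk through each heavy atom and fill implicit hydrogens from standard valence (C 4, N 3, O 2, S 2, halogen 1):
  atom 1: C, bond orders sum to 1 (valence 4) → 3 H
  atom 2: C, bond orders sum to 2 (valence 4) → 2 H
  atom 3: C, bond orders sum to 3 (valence 4) → 1 H
  atom 4: C, bond orders sum to 2 (valence 4) → 2 H
  atom 5: C, bond orders sum to 2 (valence 4) → 2 H
  atom 6: C, bond orders sum to 3 (valence 4) → 1 H
  atom 7: S, bond orders sum to 1 (valence 2) → 1 H
  atom 8: C, bond orders sum to 2 (valence 4) → 2 H
  atom 9: C, bond orders sum to 3 (valence 4) → 1 H
  atom 10: C, bond orders sum to 4 (valence 4) → 0 H
  atom 11: O, bond orders sum to 1 (valence 2) → 1 H
  atom 12: O, bond orders sum to 2 (valence 2) → 0 H
Totals → C:9, H:16, O:2, S:1.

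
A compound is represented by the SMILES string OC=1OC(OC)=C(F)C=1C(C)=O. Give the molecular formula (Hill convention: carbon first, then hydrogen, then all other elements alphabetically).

C7H7FO4

Walk through each heavy atom and fill implicit hydrogens from standard valence (C 4, N 3, O 2, S 2, halogen 1):
  atom 1: O, bond orders sum to 1 (valence 2) → 1 H
  atom 2: C, bond orders sum to 4 (valence 4) → 0 H
  atom 3: O, bond orders sum to 2 (valence 2) → 0 H
  atom 4: C, bond orders sum to 4 (valence 4) → 0 H
  atom 5: O, bond orders sum to 2 (valence 2) → 0 H
  atom 6: C, bond orders sum to 1 (valence 4) → 3 H
  atom 7: C, bond orders sum to 4 (valence 4) → 0 H
  atom 8: F (halogen, monovalent) → 0 H
  atom 9: C, bond orders sum to 4 (valence 4) → 0 H
  atom 10: C, bond orders sum to 4 (valence 4) → 0 H
  atom 11: C, bond orders sum to 1 (valence 4) → 3 H
  atom 12: O, bond orders sum to 2 (valence 2) → 0 H
Totals → C:7, H:7, F:1, O:4.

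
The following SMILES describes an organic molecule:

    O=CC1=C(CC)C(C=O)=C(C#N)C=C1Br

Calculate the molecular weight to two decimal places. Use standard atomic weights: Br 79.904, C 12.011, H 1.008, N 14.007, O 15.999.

266.09 g/mol

First, the molecular formula is C11H8BrNO2 (counting implicit H from valence).
  Br: 1 × 79.904 = 79.904
  C: 11 × 12.011 = 132.121
  H: 8 × 1.008 = 8.064
  N: 1 × 14.007 = 14.007
  O: 2 × 15.999 = 31.998
Sum: 1×79.904 + 11×12.011 + 8×1.008 + 1×14.007 + 2×15.999 = 266.094 → 266.09 g/mol.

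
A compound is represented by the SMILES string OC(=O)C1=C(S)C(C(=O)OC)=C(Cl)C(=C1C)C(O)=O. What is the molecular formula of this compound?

C11H9ClO6S

Walk through each heavy atom and fill implicit hydrogens from standard valence (C 4, N 3, O 2, S 2, halogen 1):
  atom 1: O, bond orders sum to 1 (valence 2) → 1 H
  atom 2: C, bond orders sum to 4 (valence 4) → 0 H
  atom 3: O, bond orders sum to 2 (valence 2) → 0 H
  atom 4: C, bond orders sum to 4 (valence 4) → 0 H
  atom 5: C, bond orders sum to 4 (valence 4) → 0 H
  atom 6: S, bond orders sum to 1 (valence 2) → 1 H
  atom 7: C, bond orders sum to 4 (valence 4) → 0 H
  atom 8: C, bond orders sum to 4 (valence 4) → 0 H
  atom 9: O, bond orders sum to 2 (valence 2) → 0 H
  atom 10: O, bond orders sum to 2 (valence 2) → 0 H
  atom 11: C, bond orders sum to 1 (valence 4) → 3 H
  atom 12: C, bond orders sum to 4 (valence 4) → 0 H
  atom 13: Cl (halogen, monovalent) → 0 H
  atom 14: C, bond orders sum to 4 (valence 4) → 0 H
  atom 15: C, bond orders sum to 4 (valence 4) → 0 H
  atom 16: C, bond orders sum to 1 (valence 4) → 3 H
  atom 17: C, bond orders sum to 4 (valence 4) → 0 H
  atom 18: O, bond orders sum to 1 (valence 2) → 1 H
  atom 19: O, bond orders sum to 2 (valence 2) → 0 H
Totals → C:11, H:9, Cl:1, O:6, S:1.
In Hill order: C11H9ClO6S.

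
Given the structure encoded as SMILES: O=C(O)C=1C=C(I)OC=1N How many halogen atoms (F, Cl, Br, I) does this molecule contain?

Halogen atoms appear at heavy-atom position 7 (1×I).
Other groups present: 1 carboxylic acid, 1 primary amine.
Halogen count: 1.

1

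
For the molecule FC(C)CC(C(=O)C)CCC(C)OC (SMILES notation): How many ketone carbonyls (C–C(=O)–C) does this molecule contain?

The ketone motif appears at heavy-atom position 6 in the SMILES.
Other groups present: 1 ether.
Ketone count: 1.

1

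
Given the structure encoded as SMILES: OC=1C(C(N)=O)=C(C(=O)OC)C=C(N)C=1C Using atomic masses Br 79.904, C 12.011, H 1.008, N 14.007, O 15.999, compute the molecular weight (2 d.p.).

224.22 g/mol

First, the molecular formula is C10H12N2O4 (counting implicit H from valence).
  C: 10 × 12.011 = 120.110
  H: 12 × 1.008 = 12.096
  N: 2 × 14.007 = 28.014
  O: 4 × 15.999 = 63.996
Sum: 10×12.011 + 12×1.008 + 2×14.007 + 4×15.999 = 224.216 → 224.22 g/mol.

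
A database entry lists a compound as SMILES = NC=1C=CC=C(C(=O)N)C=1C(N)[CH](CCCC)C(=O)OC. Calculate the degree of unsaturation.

Degree of unsaturation = (number of rings) + (number of π bonds).
Ring closures in the SMILES: 1.
π bonds: 5 double bonds (each 1 DoU) → 5 DoU from unsaturation.
Total DoU = 1 + 5 = 6.

6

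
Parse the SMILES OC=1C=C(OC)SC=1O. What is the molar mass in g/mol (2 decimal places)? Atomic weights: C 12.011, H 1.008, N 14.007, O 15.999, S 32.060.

First, the molecular formula is C5H6O3S (counting implicit H from valence).
  C: 5 × 12.011 = 60.055
  H: 6 × 1.008 = 6.048
  O: 3 × 15.999 = 47.997
  S: 1 × 32.060 = 32.060
Sum: 5×12.011 + 6×1.008 + 3×15.999 + 1×32.060 = 146.160 → 146.16 g/mol.

146.16 g/mol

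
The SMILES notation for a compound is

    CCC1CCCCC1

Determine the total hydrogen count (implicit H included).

16

Walk through each heavy atom and fill implicit hydrogens from standard valence (C 4, N 3, O 2, S 2, halogen 1):
  atom 1: C, bond orders sum to 1 (valence 4) → 3 H
  atom 2: C, bond orders sum to 2 (valence 4) → 2 H
  atom 3: C, bond orders sum to 3 (valence 4) → 1 H
  atom 4: C, bond orders sum to 2 (valence 4) → 2 H
  atom 5: C, bond orders sum to 2 (valence 4) → 2 H
  atom 6: C, bond orders sum to 2 (valence 4) → 2 H
  atom 7: C, bond orders sum to 2 (valence 4) → 2 H
  atom 8: C, bond orders sum to 2 (valence 4) → 2 H
Total hydrogens: 16.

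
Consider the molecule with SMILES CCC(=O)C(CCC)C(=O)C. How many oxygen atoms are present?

Scan the SMILES for O atoms (remember two-letter symbols like Cl and Br are single atoms).
Oxygen count: 2.

2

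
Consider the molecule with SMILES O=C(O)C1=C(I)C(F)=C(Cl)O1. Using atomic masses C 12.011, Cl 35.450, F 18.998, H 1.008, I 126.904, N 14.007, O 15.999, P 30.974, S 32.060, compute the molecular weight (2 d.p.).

290.41 g/mol

First, the molecular formula is C5HClFIO3 (counting implicit H from valence).
  C: 5 × 12.011 = 60.055
  Cl: 1 × 35.450 = 35.450
  F: 1 × 18.998 = 18.998
  H: 1 × 1.008 = 1.008
  I: 1 × 126.904 = 126.904
  O: 3 × 15.999 = 47.997
Sum: 5×12.011 + 1×35.450 + 1×18.998 + 1×1.008 + 1×126.904 + 3×15.999 = 290.412 → 290.41 g/mol.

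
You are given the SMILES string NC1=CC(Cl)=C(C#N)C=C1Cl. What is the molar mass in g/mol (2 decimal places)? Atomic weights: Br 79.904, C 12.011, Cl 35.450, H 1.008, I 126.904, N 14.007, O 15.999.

First, the molecular formula is C7H4Cl2N2 (counting implicit H from valence).
  C: 7 × 12.011 = 84.077
  Cl: 2 × 35.450 = 70.900
  H: 4 × 1.008 = 4.032
  N: 2 × 14.007 = 28.014
Sum: 7×12.011 + 2×35.450 + 4×1.008 + 2×14.007 = 187.023 → 187.02 g/mol.

187.02 g/mol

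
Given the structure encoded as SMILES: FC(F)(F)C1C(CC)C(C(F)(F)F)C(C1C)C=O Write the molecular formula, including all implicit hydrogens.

Walk through each heavy atom and fill implicit hydrogens from standard valence (C 4, N 3, O 2, S 2, halogen 1):
  atom 1: F (halogen, monovalent) → 0 H
  atom 2: C, bond orders sum to 4 (valence 4) → 0 H
  atom 3: F (halogen, monovalent) → 0 H
  atom 4: F (halogen, monovalent) → 0 H
  atom 5: C, bond orders sum to 3 (valence 4) → 1 H
  atom 6: C, bond orders sum to 3 (valence 4) → 1 H
  atom 7: C, bond orders sum to 2 (valence 4) → 2 H
  atom 8: C, bond orders sum to 1 (valence 4) → 3 H
  atom 9: C, bond orders sum to 3 (valence 4) → 1 H
  atom 10: C, bond orders sum to 4 (valence 4) → 0 H
  atom 11: F (halogen, monovalent) → 0 H
  atom 12: F (halogen, monovalent) → 0 H
  atom 13: F (halogen, monovalent) → 0 H
  atom 14: C, bond orders sum to 3 (valence 4) → 1 H
  atom 15: C, bond orders sum to 3 (valence 4) → 1 H
  atom 16: C, bond orders sum to 1 (valence 4) → 3 H
  atom 17: C, bond orders sum to 3 (valence 4) → 1 H
  atom 18: O, bond orders sum to 2 (valence 2) → 0 H
Totals → C:11, H:14, F:6, O:1.
In Hill order: C11H14F6O.

C11H14F6O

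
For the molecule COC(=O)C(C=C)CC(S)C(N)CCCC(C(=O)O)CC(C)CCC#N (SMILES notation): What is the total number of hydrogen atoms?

32

Walk through each heavy atom and fill implicit hydrogens from standard valence (C 4, N 3, O 2, S 2, halogen 1):
  atom 1: C, bond orders sum to 1 (valence 4) → 3 H
  atom 2: O, bond orders sum to 2 (valence 2) → 0 H
  atom 3: C, bond orders sum to 4 (valence 4) → 0 H
  atom 4: O, bond orders sum to 2 (valence 2) → 0 H
  atom 5: C, bond orders sum to 3 (valence 4) → 1 H
  atom 6: C, bond orders sum to 3 (valence 4) → 1 H
  atom 7: C, bond orders sum to 2 (valence 4) → 2 H
  atom 8: C, bond orders sum to 2 (valence 4) → 2 H
  atom 9: C, bond orders sum to 3 (valence 4) → 1 H
  atom 10: S, bond orders sum to 1 (valence 2) → 1 H
  atom 11: C, bond orders sum to 3 (valence 4) → 1 H
  atom 12: N, bond orders sum to 1 (valence 3) → 2 H
  atom 13: C, bond orders sum to 2 (valence 4) → 2 H
  atom 14: C, bond orders sum to 2 (valence 4) → 2 H
  atom 15: C, bond orders sum to 2 (valence 4) → 2 H
  atom 16: C, bond orders sum to 3 (valence 4) → 1 H
  atom 17: C, bond orders sum to 4 (valence 4) → 0 H
  atom 18: O, bond orders sum to 2 (valence 2) → 0 H
  atom 19: O, bond orders sum to 1 (valence 2) → 1 H
  atom 20: C, bond orders sum to 2 (valence 4) → 2 H
  atom 21: C, bond orders sum to 3 (valence 4) → 1 H
  atom 22: C, bond orders sum to 1 (valence 4) → 3 H
  atom 23: C, bond orders sum to 2 (valence 4) → 2 H
  atom 24: C, bond orders sum to 2 (valence 4) → 2 H
  atom 25: C, bond orders sum to 4 (valence 4) → 0 H
  atom 26: N, bond orders sum to 3 (valence 3) → 0 H
Total hydrogens: 32.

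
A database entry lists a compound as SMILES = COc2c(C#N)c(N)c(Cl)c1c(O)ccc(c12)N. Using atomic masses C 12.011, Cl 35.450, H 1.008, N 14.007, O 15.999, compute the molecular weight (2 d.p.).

263.68 g/mol

First, the molecular formula is C12H10ClN3O2 (counting implicit H from valence).
  C: 12 × 12.011 = 144.132
  Cl: 1 × 35.450 = 35.450
  H: 10 × 1.008 = 10.080
  N: 3 × 14.007 = 42.021
  O: 2 × 15.999 = 31.998
Sum: 12×12.011 + 1×35.450 + 10×1.008 + 3×14.007 + 2×15.999 = 263.681 → 263.68 g/mol.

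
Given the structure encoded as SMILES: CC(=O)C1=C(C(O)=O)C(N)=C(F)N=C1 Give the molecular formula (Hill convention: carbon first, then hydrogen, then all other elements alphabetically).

C8H7FN2O3

Walk through each heavy atom and fill implicit hydrogens from standard valence (C 4, N 3, O 2, S 2, halogen 1):
  atom 1: C, bond orders sum to 1 (valence 4) → 3 H
  atom 2: C, bond orders sum to 4 (valence 4) → 0 H
  atom 3: O, bond orders sum to 2 (valence 2) → 0 H
  atom 4: C, bond orders sum to 4 (valence 4) → 0 H
  atom 5: C, bond orders sum to 4 (valence 4) → 0 H
  atom 6: C, bond orders sum to 4 (valence 4) → 0 H
  atom 7: O, bond orders sum to 1 (valence 2) → 1 H
  atom 8: O, bond orders sum to 2 (valence 2) → 0 H
  atom 9: C, bond orders sum to 4 (valence 4) → 0 H
  atom 10: N, bond orders sum to 1 (valence 3) → 2 H
  atom 11: C, bond orders sum to 4 (valence 4) → 0 H
  atom 12: F (halogen, monovalent) → 0 H
  atom 13: N, bond orders sum to 3 (valence 3) → 0 H
  atom 14: C, bond orders sum to 3 (valence 4) → 1 H
Totals → C:8, H:7, F:1, N:2, O:3.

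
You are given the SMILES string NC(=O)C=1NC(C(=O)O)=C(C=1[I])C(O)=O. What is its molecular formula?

Walk through each heavy atom and fill implicit hydrogens from standard valence (C 4, N 3, O 2, S 2, halogen 1):
  atom 1: N, bond orders sum to 1 (valence 3) → 2 H
  atom 2: C, bond orders sum to 4 (valence 4) → 0 H
  atom 3: O, bond orders sum to 2 (valence 2) → 0 H
  atom 4: C, bond orders sum to 4 (valence 4) → 0 H
  atom 5: N, bond orders sum to 2 (valence 3) → 1 H
  atom 6: C, bond orders sum to 4 (valence 4) → 0 H
  atom 7: C, bond orders sum to 4 (valence 4) → 0 H
  atom 8: O, bond orders sum to 2 (valence 2) → 0 H
  atom 9: O, bond orders sum to 1 (valence 2) → 1 H
  atom 10: C, bond orders sum to 4 (valence 4) → 0 H
  atom 11: C, bond orders sum to 4 (valence 4) → 0 H
  atom 12: I with explicit H count 0
  atom 13: C, bond orders sum to 4 (valence 4) → 0 H
  atom 14: O, bond orders sum to 1 (valence 2) → 1 H
  atom 15: O, bond orders sum to 2 (valence 2) → 0 H
Totals → C:7, H:5, I:1, N:2, O:5.
In Hill order: C7H5IN2O5.

C7H5IN2O5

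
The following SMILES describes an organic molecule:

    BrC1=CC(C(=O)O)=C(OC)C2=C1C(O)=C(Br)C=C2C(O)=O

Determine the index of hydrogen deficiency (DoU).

Degree of unsaturation = (number of rings) + (number of π bonds).
Ring closures in the SMILES: 2.
π bonds: 7 double bonds (each 1 DoU) → 7 DoU from unsaturation.
Total DoU = 2 + 7 = 9.

9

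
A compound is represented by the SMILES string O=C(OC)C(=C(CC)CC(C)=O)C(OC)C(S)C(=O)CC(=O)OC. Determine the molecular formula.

Walk through each heavy atom and fill implicit hydrogens from standard valence (C 4, N 3, O 2, S 2, halogen 1):
  atom 1: O, bond orders sum to 2 (valence 2) → 0 H
  atom 2: C, bond orders sum to 4 (valence 4) → 0 H
  atom 3: O, bond orders sum to 2 (valence 2) → 0 H
  atom 4: C, bond orders sum to 1 (valence 4) → 3 H
  atom 5: C, bond orders sum to 4 (valence 4) → 0 H
  atom 6: C, bond orders sum to 4 (valence 4) → 0 H
  atom 7: C, bond orders sum to 2 (valence 4) → 2 H
  atom 8: C, bond orders sum to 1 (valence 4) → 3 H
  atom 9: C, bond orders sum to 2 (valence 4) → 2 H
  atom 10: C, bond orders sum to 4 (valence 4) → 0 H
  atom 11: C, bond orders sum to 1 (valence 4) → 3 H
  atom 12: O, bond orders sum to 2 (valence 2) → 0 H
  atom 13: C, bond orders sum to 3 (valence 4) → 1 H
  atom 14: O, bond orders sum to 2 (valence 2) → 0 H
  atom 15: C, bond orders sum to 1 (valence 4) → 3 H
  atom 16: C, bond orders sum to 3 (valence 4) → 1 H
  atom 17: S, bond orders sum to 1 (valence 2) → 1 H
  atom 18: C, bond orders sum to 4 (valence 4) → 0 H
  atom 19: O, bond orders sum to 2 (valence 2) → 0 H
  atom 20: C, bond orders sum to 2 (valence 4) → 2 H
  atom 21: C, bond orders sum to 4 (valence 4) → 0 H
  atom 22: O, bond orders sum to 2 (valence 2) → 0 H
  atom 23: O, bond orders sum to 2 (valence 2) → 0 H
  atom 24: C, bond orders sum to 1 (valence 4) → 3 H
Totals → C:16, H:24, O:7, S:1.
In Hill order: C16H24O7S.

C16H24O7S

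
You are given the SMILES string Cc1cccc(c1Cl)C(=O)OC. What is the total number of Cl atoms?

1

Scan the SMILES for Cl atoms (remember two-letter symbols like Cl and Br are single atoms).
Chlorine count: 1.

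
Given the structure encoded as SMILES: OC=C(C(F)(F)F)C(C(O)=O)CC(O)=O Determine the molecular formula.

C7H7F3O5

Walk through each heavy atom and fill implicit hydrogens from standard valence (C 4, N 3, O 2, S 2, halogen 1):
  atom 1: O, bond orders sum to 1 (valence 2) → 1 H
  atom 2: C, bond orders sum to 3 (valence 4) → 1 H
  atom 3: C, bond orders sum to 4 (valence 4) → 0 H
  atom 4: C, bond orders sum to 4 (valence 4) → 0 H
  atom 5: F (halogen, monovalent) → 0 H
  atom 6: F (halogen, monovalent) → 0 H
  atom 7: F (halogen, monovalent) → 0 H
  atom 8: C, bond orders sum to 3 (valence 4) → 1 H
  atom 9: C, bond orders sum to 4 (valence 4) → 0 H
  atom 10: O, bond orders sum to 1 (valence 2) → 1 H
  atom 11: O, bond orders sum to 2 (valence 2) → 0 H
  atom 12: C, bond orders sum to 2 (valence 4) → 2 H
  atom 13: C, bond orders sum to 4 (valence 4) → 0 H
  atom 14: O, bond orders sum to 1 (valence 2) → 1 H
  atom 15: O, bond orders sum to 2 (valence 2) → 0 H
Totals → C:7, H:7, F:3, O:5.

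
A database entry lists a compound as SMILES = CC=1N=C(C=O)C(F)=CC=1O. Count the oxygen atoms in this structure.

2

Scan the SMILES for O atoms (remember two-letter symbols like Cl and Br are single atoms).
Oxygen count: 2.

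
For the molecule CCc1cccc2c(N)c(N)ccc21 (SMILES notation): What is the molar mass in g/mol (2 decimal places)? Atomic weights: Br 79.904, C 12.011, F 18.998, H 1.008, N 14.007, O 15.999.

186.26 g/mol

First, the molecular formula is C12H14N2 (counting implicit H from valence).
  C: 12 × 12.011 = 144.132
  H: 14 × 1.008 = 14.112
  N: 2 × 14.007 = 28.014
Sum: 12×12.011 + 14×1.008 + 2×14.007 = 186.258 → 186.26 g/mol.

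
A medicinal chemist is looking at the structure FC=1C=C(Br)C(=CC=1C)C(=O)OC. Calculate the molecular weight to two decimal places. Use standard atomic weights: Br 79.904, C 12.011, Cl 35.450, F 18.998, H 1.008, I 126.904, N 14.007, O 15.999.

247.06 g/mol

First, the molecular formula is C9H8BrFO2 (counting implicit H from valence).
  Br: 1 × 79.904 = 79.904
  C: 9 × 12.011 = 108.099
  F: 1 × 18.998 = 18.998
  H: 8 × 1.008 = 8.064
  O: 2 × 15.999 = 31.998
Sum: 1×79.904 + 9×12.011 + 1×18.998 + 8×1.008 + 2×15.999 = 247.063 → 247.06 g/mol.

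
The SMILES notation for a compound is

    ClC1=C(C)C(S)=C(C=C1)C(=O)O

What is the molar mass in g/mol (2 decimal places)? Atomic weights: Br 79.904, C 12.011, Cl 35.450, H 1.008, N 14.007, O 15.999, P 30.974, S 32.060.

202.65 g/mol

First, the molecular formula is C8H7ClO2S (counting implicit H from valence).
  C: 8 × 12.011 = 96.088
  Cl: 1 × 35.450 = 35.450
  H: 7 × 1.008 = 7.056
  O: 2 × 15.999 = 31.998
  S: 1 × 32.060 = 32.060
Sum: 8×12.011 + 1×35.450 + 7×1.008 + 2×15.999 + 1×32.060 = 202.652 → 202.65 g/mol.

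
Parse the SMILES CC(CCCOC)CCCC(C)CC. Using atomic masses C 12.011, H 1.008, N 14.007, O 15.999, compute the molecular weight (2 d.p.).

200.37 g/mol

First, the molecular formula is C13H28O (counting implicit H from valence).
  C: 13 × 12.011 = 156.143
  H: 28 × 1.008 = 28.224
  O: 1 × 15.999 = 15.999
Sum: 13×12.011 + 28×1.008 + 1×15.999 = 200.366 → 200.37 g/mol.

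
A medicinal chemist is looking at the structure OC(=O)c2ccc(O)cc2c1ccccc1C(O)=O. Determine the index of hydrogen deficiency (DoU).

Molecular formula: C14H10O5.
DoU = (2C + 2 + N − H − X) / 2, where X is the halogen count and O/S are ignored.
    = (2·14 + 2 + 0 − 10 − 0) / 2 = 20 / 2 = 10.

10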